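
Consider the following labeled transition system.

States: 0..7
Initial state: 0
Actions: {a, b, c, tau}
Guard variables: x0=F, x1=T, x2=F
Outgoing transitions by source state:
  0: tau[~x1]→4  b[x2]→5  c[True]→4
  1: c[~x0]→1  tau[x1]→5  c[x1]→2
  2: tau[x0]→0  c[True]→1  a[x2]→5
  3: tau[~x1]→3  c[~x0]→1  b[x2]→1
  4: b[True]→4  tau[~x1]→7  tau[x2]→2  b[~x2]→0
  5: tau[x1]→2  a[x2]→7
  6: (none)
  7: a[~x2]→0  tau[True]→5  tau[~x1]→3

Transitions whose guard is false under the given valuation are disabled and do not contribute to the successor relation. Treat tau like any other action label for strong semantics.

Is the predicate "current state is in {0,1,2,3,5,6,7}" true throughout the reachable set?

Answer: INVARIANT VIOLATED at state 4

Trace:
Allowed set {0,1,2,3,5,6,7}
Reach set: {0,4}
  0: ✓
  4: VIOLATES
reach 4 via c — violates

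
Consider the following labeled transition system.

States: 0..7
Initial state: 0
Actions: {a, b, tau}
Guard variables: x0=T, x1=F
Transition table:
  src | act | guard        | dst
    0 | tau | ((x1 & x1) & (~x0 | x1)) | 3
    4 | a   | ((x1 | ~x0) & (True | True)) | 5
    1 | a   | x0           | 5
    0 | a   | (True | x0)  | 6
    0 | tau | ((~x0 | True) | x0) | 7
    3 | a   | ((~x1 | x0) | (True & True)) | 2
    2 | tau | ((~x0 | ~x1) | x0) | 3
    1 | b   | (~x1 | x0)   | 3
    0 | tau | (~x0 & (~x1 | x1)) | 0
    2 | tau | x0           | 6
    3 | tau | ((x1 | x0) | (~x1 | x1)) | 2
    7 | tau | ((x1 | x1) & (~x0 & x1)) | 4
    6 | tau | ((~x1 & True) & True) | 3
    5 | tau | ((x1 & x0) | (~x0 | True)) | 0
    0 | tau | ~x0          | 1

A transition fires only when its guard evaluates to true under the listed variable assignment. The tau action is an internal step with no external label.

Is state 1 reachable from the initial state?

After dropping false guards: 10 live edges.
Layer 0: {0}
Layer 1: {6,7}  cumulative {0,6,7}
Layer 2: {3}  cumulative {0,3,6,7}
Layer 3: {2}  cumulative {0,2,3,6,7}
R = {0,2,3,6,7}

Answer: UNREACHABLE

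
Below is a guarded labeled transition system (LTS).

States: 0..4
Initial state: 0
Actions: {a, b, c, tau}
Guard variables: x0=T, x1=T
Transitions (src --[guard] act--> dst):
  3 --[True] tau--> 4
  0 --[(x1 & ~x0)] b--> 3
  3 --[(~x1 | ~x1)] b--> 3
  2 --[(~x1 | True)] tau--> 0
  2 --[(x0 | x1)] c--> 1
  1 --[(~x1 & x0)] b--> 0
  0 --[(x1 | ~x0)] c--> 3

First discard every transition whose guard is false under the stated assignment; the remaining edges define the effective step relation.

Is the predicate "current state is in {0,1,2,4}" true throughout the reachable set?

Answer: INVARIANT VIOLATED at state 3

Analysis:
Inv-set: {0,1,2,4}
Reachable = {0,3,4}
  0: safe
  3: VIOLATES
  4: safe
counterexample path to 3: c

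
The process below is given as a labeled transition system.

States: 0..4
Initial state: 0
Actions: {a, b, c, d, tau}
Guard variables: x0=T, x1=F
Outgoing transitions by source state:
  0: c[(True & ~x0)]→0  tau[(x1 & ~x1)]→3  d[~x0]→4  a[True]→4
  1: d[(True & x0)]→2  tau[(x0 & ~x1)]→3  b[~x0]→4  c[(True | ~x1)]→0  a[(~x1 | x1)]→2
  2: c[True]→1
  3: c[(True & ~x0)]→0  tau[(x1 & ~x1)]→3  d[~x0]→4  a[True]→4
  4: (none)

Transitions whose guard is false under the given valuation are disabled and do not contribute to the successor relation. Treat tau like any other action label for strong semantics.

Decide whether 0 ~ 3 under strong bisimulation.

Compute ~ classes (split until stable):
  P[0] = {{0,1,2,3,4}}
  P[1] = {{0,3},{1},{2},{4}}
4 equivalence class(es) (converged in 2)
[0]={0,3}  [3]={0,3}

Answer: BISIMILAR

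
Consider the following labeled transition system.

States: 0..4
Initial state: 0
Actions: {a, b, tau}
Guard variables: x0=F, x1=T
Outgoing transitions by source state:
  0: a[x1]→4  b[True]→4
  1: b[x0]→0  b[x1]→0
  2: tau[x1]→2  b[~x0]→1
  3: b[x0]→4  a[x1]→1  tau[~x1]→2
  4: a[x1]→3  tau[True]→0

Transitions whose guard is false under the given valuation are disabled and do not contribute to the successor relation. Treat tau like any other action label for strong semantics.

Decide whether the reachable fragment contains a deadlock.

Answer: DEADLOCK-FREE

Working:
Reach set: {0,1,3,4}
  0: a→4  b→4  [2 out]
  1: b→0  [1 out]
  3: a→1  [1 out]
  4: a→3  tau→0  [2 out]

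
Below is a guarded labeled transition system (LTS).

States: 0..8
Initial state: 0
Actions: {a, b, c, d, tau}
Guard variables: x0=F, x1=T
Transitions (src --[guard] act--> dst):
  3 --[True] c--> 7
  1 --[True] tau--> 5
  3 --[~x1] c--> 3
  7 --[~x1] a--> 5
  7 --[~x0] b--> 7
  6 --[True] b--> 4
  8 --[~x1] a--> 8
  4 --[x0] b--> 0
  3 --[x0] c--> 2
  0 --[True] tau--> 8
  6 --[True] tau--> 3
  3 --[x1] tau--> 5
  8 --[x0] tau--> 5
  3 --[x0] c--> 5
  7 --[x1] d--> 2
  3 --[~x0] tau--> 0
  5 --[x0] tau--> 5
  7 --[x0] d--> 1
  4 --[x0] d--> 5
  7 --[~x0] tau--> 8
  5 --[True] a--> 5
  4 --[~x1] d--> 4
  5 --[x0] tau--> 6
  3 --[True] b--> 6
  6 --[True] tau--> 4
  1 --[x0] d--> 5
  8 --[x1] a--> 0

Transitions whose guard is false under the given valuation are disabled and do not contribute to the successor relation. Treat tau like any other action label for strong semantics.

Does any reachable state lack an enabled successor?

R = {0,8}
  0: tau→8  [1 exit(s)]
  8: a→0  [1 exit(s)]

Answer: DEADLOCK-FREE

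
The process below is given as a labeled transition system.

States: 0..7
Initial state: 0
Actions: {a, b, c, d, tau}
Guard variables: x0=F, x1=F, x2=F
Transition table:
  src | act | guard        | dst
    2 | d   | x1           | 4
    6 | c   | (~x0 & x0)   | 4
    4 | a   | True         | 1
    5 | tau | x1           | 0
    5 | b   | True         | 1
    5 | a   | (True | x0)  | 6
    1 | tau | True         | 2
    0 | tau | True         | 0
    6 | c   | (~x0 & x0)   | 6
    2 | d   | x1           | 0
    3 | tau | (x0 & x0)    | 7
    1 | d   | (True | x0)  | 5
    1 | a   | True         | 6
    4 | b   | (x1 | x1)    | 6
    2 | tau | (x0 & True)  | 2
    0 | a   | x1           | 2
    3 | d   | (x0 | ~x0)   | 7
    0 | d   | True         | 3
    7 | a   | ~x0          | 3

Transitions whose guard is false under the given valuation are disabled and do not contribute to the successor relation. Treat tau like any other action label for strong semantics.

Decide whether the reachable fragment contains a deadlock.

Answer: DEADLOCK-FREE

Trace:
Reach set: {0,3,7}
  0: d→3  tau→0  [2 exit(s)]
  3: d→7  [1 exit(s)]
  7: a→3  [1 exit(s)]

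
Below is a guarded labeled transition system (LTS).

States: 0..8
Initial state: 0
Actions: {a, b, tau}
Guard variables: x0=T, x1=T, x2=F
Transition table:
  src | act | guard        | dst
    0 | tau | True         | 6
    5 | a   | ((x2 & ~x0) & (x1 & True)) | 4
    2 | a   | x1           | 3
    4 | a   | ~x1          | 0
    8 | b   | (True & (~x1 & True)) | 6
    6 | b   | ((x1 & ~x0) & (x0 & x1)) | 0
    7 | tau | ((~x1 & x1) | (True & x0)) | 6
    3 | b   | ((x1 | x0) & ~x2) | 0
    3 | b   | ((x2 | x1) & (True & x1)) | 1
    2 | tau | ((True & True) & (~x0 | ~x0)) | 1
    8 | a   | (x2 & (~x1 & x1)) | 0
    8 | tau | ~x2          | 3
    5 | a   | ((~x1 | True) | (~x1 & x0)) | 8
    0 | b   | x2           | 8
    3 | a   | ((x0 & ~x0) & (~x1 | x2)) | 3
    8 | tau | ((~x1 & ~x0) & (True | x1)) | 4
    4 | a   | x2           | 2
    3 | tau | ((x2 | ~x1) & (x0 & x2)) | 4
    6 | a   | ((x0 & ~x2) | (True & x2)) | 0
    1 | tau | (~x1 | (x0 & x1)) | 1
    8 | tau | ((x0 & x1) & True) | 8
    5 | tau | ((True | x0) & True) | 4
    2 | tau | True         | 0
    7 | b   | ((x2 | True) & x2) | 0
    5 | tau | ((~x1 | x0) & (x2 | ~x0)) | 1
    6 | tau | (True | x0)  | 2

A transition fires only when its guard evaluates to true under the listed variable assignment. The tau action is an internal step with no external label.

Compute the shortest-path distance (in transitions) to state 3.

Breadth-first toward 3:
  depth 0: {0}
  depth 1: {6}
  depth 2: {2}
  depth 3: {3}
depth(3)=3, e.g. tau·tau·a

Answer: 3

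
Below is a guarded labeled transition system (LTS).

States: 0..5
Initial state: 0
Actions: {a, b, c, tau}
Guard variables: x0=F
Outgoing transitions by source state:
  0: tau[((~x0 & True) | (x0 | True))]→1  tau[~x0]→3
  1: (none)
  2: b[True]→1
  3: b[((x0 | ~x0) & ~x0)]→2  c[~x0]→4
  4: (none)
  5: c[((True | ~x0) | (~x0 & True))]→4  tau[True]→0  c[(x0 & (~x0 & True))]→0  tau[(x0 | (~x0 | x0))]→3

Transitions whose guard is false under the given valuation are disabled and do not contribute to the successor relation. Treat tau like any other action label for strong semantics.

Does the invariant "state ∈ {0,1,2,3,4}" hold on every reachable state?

Inv-set: {0,1,2,3,4}
Reach set: {0,1,2,3,4}
  0: safe
  1: safe
  2: safe
  3: safe
  4: safe

Answer: INVARIANT HOLDS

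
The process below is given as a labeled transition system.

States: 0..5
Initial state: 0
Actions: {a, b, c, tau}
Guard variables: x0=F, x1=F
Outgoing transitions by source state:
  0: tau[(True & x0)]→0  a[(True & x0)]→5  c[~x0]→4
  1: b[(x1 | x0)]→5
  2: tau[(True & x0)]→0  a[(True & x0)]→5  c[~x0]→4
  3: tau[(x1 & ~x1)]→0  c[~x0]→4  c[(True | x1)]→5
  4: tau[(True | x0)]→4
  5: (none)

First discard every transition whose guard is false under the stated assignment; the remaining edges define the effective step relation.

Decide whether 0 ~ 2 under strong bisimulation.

Refine partition for ~:
  round 0: {{0,1,2,3,4,5}}
  round 1: {{0,2,3},{1,5},{4}}
  round 2: {{0,2},{1,5},{3},{4}}
Fixed point at round 3; 4 class(es).
0∈{0,2}, 2∈{0,2}

Answer: BISIMILAR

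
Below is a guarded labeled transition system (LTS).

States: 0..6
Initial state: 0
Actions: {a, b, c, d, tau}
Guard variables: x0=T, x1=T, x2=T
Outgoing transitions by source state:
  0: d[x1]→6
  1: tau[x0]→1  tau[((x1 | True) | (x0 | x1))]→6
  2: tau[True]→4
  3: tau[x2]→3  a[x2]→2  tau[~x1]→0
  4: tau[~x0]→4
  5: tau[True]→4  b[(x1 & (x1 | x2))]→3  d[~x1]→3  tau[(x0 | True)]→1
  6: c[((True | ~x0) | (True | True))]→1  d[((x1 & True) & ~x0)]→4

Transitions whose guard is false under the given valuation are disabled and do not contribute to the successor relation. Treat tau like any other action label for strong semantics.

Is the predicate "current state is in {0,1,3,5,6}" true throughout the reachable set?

Safe = {0,1,3,5,6}
R = {0,1,6}
  0: safe
  1: safe
  6: safe

Answer: INVARIANT HOLDS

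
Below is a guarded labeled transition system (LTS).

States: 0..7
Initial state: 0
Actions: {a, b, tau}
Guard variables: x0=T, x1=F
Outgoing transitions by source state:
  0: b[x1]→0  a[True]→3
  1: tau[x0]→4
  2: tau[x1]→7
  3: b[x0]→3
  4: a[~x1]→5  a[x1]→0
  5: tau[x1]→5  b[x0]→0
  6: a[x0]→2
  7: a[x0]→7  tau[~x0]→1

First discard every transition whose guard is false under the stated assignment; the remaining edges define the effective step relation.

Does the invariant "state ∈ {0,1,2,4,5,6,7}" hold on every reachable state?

Safe = {0,1,2,4,5,6,7}
R = {0,3}
  0: safe
  3: ✗ unsafe
counterexample path to 3: a

Answer: INVARIANT VIOLATED at state 3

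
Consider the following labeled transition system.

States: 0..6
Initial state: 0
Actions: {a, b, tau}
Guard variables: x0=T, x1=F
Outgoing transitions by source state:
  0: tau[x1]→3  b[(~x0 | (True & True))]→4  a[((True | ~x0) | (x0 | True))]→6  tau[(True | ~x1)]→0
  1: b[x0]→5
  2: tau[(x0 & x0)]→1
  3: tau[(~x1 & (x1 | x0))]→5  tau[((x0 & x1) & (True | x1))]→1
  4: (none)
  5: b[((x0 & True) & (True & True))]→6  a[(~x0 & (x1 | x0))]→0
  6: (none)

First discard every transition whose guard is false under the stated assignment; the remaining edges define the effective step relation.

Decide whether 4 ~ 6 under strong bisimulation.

Answer: BISIMILAR

Analysis:
Compute ~ classes (split until stable):
  round 0: {{0,1,2,3,4,5,6}}
  round 1: {{0},{1,5},{2,3},{4,6}}
  round 2: {{0},{1},{2,3},{4,6},{5}}
  round 3: {{0},{1},{2},{3},{4,6},{5}}
6 equivalence class(es) (converged in 4)
4∈{4,6}, 6∈{4,6}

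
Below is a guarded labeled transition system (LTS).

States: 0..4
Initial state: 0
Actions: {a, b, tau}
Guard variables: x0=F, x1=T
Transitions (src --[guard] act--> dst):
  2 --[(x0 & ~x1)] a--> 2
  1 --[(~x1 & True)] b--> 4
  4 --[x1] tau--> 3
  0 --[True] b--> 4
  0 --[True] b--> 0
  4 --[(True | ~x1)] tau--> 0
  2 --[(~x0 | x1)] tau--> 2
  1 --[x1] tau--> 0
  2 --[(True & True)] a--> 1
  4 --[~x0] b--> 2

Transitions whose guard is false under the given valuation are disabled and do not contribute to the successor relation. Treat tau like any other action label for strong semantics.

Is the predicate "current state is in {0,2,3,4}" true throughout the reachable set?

Answer: INVARIANT VIOLATED at state 1

Working:
Allowed set {0,2,3,4}
Reachable = {0,1,2,3,4}
  0: safe
  1: VIOLATES
  2: safe
  3: safe
  4: safe
witness against invariant: b·b·a → 1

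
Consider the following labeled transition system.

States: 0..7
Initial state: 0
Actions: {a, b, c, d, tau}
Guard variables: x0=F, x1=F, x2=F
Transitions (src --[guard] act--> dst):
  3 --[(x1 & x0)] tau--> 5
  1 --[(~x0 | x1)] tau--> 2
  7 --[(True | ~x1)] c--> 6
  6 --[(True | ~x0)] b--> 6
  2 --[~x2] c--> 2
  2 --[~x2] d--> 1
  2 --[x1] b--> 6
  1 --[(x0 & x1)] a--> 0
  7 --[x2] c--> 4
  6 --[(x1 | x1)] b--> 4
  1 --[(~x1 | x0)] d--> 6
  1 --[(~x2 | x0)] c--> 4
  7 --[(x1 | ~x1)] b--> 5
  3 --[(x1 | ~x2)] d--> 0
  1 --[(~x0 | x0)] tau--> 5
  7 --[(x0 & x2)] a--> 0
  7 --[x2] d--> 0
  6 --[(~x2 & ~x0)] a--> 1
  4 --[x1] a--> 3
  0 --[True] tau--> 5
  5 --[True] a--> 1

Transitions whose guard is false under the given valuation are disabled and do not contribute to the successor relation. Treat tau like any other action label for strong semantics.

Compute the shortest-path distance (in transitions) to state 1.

Layered search for 1:
  L0 = {0}
  L1 = {5}
  L2 = {1}
first hit 1 at d=2 via tau·a

Answer: 2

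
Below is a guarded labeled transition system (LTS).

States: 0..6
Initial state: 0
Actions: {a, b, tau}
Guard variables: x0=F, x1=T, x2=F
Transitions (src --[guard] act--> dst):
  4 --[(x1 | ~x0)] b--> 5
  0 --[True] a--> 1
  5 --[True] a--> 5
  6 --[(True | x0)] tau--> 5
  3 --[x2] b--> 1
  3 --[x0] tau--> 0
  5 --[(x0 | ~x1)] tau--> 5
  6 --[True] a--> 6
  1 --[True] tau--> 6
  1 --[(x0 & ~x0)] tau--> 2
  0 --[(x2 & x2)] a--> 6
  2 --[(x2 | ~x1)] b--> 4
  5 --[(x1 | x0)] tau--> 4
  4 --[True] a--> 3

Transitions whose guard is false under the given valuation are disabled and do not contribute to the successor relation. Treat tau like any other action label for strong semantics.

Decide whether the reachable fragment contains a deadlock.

Reachable = {0,1,3,4,5,6}
  0: a→1  [1 exit(s)]
  1: tau→6  [1 exit(s)]
  3: ∅  [deadlock]
  4: a→3  b→5  [2 exit(s)]
  5: a→5  tau→4  [2 exit(s)]
  6: a→6  tau→5  [2 exit(s)]
witness 3: a·tau·tau·tau·a

Answer: DEADLOCK at state 3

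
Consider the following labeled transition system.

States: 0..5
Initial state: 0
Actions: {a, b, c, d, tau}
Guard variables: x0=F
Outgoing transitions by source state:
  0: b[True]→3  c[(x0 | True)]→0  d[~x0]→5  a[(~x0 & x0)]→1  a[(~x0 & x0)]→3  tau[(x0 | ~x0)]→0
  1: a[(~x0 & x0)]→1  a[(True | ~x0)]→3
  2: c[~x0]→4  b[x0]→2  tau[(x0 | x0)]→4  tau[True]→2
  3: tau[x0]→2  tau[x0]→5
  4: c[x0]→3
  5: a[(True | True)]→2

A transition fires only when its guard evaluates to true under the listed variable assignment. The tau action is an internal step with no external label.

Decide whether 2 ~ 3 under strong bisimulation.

Compute ~ classes (split until stable):
  P[0] = {{0,1,2,3,4,5}}
  P[1] = {{0},{1,5},{2},{3,4}}
  P[2] = {{0},{1},{2},{3,4},{5}}
5 equivalence class(es) (converged in 3)
class of 2: {2}; class of 3: {3,4}

Answer: NOT BISIMILAR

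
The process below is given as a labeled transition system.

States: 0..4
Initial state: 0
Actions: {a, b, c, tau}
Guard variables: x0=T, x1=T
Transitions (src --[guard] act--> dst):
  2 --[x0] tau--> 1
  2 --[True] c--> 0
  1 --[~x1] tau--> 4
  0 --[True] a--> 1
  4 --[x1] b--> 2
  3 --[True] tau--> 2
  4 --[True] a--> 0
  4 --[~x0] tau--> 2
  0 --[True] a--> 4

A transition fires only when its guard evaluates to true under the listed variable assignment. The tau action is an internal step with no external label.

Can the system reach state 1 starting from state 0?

Answer: REACHABLE

Analysis:
Guard filter leaves 7 enabled edge(s).
L0 = {0}
L1 = {1,4}  total {0,1,4}
L2 = {2}  total {0,1,2,4}
Reach set: {0,1,2,4}
trace reaching 1: a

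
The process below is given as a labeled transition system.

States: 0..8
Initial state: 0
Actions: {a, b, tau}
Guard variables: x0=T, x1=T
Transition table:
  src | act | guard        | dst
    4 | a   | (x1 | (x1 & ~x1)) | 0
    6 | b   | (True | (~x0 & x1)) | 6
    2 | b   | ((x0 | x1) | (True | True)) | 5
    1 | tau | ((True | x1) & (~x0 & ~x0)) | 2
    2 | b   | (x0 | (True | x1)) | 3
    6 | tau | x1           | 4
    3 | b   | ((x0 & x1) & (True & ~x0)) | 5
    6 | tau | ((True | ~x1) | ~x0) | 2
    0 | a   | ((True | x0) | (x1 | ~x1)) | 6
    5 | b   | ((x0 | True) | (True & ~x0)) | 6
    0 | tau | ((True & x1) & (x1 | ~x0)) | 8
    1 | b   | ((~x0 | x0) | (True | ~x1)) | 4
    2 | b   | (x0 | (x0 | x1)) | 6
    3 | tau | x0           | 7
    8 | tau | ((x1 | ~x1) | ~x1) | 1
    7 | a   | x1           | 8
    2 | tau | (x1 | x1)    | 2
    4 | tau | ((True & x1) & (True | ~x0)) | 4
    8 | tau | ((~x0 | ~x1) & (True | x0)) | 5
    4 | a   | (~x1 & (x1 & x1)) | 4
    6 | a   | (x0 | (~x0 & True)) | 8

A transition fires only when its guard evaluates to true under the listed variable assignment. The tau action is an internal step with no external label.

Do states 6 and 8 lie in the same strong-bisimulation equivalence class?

Answer: NOT BISIMILAR

Trace:
Compute ~ classes (split until stable):
  round 0: {{0,1,2,3,4,5,6,7,8}}
  round 1: {{0,4},{1,5},{2},{3,8},{6},{7}}
  round 2: {{0},{1},{2},{3},{4},{5},{6},{7},{8}}
stable after 3 split(s): 9 block(s)
[6]={6}  [8]={8}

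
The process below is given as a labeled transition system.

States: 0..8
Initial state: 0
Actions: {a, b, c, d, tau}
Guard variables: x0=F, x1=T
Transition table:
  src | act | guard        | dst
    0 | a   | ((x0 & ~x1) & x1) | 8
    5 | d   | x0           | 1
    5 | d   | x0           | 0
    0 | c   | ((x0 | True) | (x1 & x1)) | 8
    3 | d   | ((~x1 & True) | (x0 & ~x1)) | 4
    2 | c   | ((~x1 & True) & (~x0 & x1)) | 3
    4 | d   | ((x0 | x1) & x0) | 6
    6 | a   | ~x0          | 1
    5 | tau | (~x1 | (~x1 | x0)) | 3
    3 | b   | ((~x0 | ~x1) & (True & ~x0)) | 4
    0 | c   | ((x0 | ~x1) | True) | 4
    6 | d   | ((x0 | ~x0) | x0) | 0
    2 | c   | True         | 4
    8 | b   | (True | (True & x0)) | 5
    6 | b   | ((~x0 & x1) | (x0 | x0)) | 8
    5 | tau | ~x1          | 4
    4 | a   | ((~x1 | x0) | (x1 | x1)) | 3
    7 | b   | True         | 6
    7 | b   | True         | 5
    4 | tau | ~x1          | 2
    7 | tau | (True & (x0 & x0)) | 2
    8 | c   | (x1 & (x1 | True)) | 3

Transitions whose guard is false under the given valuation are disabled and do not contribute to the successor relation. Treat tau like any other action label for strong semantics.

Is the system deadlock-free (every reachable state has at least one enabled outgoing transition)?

Answer: DEADLOCK at state 5

Trace:
Reach set: {0,3,4,5,8}
  0: c→4  c→8  [deg 2]
  3: b→4  [deg 1]
  4: a→3  [deg 1]
  5: ∅  [deadlock]
  8: b→5  c→3  [deg 2]
witness 5: c·b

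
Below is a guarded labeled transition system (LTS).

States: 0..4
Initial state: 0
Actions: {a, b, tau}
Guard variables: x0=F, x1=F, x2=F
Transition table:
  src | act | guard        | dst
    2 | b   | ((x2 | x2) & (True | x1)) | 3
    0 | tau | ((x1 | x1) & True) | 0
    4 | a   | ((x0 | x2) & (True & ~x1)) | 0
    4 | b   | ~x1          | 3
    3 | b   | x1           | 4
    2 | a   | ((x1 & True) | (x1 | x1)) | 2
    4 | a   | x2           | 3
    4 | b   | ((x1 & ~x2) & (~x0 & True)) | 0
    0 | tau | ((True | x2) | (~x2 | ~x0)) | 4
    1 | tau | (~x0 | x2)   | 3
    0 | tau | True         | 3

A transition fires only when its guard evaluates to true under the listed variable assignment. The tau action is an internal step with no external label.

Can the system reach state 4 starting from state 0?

Answer: REACHABLE

Analysis:
4 transition(s) survive guard evaluation.
depth 0: {0}
depth 1: {3,4}  now seen {0,3,4}
Reachable = {0,3,4}
trace reaching 4: tau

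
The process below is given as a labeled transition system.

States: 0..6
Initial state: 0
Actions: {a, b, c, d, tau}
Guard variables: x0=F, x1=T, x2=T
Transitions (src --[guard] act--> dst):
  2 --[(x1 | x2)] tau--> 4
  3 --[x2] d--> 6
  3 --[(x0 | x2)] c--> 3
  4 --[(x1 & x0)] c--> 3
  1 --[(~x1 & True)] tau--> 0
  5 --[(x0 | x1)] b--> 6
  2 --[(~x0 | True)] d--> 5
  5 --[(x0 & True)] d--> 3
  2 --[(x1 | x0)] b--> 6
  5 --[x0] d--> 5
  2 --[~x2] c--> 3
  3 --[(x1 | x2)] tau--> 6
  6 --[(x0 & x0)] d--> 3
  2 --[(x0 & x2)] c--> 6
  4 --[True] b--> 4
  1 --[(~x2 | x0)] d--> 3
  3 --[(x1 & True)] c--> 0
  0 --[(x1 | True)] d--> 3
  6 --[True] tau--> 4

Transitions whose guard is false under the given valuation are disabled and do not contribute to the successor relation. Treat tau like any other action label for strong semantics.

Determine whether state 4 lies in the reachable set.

Guard filter leaves 11 enabled edge(s).
L0 = {0}
L1 = {3}  now seen {0,3}
L2 = {6}  now seen {0,3,6}
L3 = {4}  now seen {0,3,4,6}
Reach set: {0,3,4,6}
trace reaching 4: d·d·tau

Answer: REACHABLE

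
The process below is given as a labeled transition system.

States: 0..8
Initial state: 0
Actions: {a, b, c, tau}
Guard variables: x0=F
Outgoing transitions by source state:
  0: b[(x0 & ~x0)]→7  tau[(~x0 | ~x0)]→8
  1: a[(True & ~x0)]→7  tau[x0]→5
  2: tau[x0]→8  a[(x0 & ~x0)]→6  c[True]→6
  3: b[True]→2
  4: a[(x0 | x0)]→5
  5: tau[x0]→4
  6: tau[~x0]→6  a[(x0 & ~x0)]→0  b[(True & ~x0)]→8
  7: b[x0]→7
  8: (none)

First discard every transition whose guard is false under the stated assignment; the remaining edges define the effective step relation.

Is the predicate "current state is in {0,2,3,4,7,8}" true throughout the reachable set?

Allowed set {0,2,3,4,7,8}
Reachable = {0,8}
  0: safe
  8: safe

Answer: INVARIANT HOLDS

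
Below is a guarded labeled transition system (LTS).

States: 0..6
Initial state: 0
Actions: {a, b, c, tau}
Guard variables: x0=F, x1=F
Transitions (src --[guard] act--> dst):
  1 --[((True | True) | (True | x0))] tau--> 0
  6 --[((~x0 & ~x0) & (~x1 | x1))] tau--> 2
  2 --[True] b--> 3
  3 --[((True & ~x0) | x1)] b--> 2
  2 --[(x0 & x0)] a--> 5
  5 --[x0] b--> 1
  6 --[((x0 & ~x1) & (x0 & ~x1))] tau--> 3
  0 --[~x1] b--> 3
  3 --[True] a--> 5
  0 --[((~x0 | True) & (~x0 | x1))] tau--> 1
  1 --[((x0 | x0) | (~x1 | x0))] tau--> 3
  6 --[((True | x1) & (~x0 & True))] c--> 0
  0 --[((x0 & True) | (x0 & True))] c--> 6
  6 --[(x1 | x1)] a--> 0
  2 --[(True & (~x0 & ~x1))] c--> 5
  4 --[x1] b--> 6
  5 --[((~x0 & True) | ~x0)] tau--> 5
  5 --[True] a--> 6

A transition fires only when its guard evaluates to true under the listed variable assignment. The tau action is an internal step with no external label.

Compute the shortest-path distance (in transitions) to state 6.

Breadth-first toward 6:
  L0 = {0}
  L1 = {1,3}
  L2 = {2,5}
  L3 = {6}
depth(6)=3, e.g. b·a·a

Answer: 3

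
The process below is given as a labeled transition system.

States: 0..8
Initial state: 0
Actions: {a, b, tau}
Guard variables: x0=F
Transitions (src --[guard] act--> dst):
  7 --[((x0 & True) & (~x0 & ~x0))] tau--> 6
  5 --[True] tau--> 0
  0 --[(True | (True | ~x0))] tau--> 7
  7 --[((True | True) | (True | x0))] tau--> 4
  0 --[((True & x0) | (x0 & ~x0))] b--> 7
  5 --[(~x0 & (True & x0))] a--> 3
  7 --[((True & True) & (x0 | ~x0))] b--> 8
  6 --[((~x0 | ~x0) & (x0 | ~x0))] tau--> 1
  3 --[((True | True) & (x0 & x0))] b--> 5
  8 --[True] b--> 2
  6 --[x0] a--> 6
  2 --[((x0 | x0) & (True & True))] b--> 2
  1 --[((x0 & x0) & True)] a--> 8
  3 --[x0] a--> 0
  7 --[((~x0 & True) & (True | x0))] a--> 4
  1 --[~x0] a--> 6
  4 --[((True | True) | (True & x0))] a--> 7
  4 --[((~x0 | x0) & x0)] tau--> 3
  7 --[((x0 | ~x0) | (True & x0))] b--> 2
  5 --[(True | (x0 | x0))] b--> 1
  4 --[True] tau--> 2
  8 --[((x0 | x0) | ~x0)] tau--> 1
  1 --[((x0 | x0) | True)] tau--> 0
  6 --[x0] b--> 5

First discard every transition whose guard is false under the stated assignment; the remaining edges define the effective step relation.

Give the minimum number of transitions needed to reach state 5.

Answer: UNREACHABLE

Trace:
Breadth-first toward 5:
  L0 = {0}
  L1 = {7}
  L2 = {2,4,8}
  L3 = {1}
  L4 = {6}
5 never appears.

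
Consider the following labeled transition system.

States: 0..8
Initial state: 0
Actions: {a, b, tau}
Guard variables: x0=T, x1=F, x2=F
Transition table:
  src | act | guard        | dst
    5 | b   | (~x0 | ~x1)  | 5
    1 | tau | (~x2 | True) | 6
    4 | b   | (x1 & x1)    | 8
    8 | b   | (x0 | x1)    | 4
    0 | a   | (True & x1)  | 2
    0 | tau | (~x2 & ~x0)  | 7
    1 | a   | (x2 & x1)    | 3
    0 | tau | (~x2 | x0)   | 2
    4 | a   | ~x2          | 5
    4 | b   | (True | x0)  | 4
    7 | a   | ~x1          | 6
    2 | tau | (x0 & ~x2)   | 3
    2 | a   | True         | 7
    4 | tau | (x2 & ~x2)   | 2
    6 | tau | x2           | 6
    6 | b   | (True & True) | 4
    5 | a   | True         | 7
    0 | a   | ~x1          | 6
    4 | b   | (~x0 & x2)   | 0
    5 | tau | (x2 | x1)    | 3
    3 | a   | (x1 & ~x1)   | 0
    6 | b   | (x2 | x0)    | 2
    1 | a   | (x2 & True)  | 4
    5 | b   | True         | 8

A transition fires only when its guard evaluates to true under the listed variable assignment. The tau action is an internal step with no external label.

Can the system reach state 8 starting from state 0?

14 transition(s) survive guard evaluation.
depth 0: {0}
depth 1: {2,6}  now seen {0,2,6}
depth 2: {3,4,7}  now seen {0,2,3,4,6,7}
depth 3: {5}  now seen {0,2,3,4,5,6,7}
depth 4: {8}  now seen {0,2,3,4,5,6,7,8}
Reachable = {0,2,3,4,5,6,7,8}
Path to 8: a·b·a·b

Answer: REACHABLE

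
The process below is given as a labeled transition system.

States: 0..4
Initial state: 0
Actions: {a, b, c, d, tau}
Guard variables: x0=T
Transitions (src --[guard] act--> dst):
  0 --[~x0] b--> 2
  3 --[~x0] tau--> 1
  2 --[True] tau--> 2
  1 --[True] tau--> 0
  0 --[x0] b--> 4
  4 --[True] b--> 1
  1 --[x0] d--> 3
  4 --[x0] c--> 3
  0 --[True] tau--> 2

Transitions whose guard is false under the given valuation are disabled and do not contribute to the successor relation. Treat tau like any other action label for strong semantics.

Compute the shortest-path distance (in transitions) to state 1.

Breadth-first toward 1:
  L0 = {0}
  L1 = {2,4}
  L2 = {1,3}
first hit 1 at d=2 via b·b

Answer: 2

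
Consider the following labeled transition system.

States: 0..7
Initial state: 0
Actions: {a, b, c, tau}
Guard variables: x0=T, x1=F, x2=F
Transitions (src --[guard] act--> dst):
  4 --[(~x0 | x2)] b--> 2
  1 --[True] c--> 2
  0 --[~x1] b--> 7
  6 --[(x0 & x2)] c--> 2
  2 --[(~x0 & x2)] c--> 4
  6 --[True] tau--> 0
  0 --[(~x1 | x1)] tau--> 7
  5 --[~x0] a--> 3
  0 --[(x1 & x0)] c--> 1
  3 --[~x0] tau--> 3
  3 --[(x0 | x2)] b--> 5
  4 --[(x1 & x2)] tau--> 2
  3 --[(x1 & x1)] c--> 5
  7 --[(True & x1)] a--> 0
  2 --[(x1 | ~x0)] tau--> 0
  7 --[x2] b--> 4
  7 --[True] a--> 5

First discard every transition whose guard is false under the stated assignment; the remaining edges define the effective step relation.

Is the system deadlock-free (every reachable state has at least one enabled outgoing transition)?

R = {0,5,7}
  0: b→7  tau→7  [deg 2]
  5: ∅  [no exit]
  7: a→5  [deg 1]
Path to 5: b·a

Answer: DEADLOCK at state 5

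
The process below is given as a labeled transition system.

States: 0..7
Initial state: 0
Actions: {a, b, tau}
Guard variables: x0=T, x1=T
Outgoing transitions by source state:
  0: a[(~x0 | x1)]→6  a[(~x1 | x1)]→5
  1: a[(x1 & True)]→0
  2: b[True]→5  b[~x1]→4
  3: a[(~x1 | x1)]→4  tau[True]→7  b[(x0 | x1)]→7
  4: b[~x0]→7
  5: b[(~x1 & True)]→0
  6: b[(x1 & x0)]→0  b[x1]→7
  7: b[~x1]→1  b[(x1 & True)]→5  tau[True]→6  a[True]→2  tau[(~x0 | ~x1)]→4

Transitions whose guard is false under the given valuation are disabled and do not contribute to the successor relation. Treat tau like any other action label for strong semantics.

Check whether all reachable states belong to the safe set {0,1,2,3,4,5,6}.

Allowed set {0,1,2,3,4,5,6}
Reach set: {0,2,5,6,7}
  0: safe
  2: safe
  5: safe
  6: safe
  7: VIOLATES
counterexample path to 7: a·b

Answer: INVARIANT VIOLATED at state 7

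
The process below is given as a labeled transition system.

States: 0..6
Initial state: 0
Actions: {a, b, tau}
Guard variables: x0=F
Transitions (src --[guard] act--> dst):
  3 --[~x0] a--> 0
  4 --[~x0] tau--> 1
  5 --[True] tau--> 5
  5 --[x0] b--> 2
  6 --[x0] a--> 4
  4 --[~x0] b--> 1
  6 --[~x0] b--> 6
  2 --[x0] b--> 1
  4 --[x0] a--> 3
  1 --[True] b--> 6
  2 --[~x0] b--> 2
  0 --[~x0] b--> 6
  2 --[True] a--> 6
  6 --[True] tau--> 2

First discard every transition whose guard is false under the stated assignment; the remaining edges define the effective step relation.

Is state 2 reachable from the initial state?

Answer: REACHABLE

Analysis:
Guard filter leaves 10 enabled edge(s).
Layer 0: {0}
Layer 1: {6}  cumulative {0,6}
Layer 2: {2}  cumulative {0,2,6}
Reach set: {0,2,6}
Path to 2: b·tau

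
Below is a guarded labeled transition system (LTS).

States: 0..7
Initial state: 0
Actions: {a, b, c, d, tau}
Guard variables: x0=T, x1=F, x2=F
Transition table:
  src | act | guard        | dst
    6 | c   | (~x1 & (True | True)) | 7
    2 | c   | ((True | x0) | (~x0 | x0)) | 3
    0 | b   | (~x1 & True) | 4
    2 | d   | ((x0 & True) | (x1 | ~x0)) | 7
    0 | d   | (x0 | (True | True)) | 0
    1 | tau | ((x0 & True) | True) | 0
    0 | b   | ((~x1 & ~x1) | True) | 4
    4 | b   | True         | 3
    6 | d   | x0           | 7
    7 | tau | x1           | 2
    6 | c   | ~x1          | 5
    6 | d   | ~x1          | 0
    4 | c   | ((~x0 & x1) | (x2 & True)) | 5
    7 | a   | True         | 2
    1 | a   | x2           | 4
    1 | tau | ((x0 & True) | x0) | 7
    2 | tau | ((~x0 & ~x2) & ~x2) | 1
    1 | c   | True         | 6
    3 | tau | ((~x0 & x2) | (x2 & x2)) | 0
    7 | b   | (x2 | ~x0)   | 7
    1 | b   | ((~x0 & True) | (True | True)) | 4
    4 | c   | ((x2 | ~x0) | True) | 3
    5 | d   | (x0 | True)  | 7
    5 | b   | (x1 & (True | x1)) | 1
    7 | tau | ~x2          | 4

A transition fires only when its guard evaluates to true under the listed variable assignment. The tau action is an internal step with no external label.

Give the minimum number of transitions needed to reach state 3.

Layered search for 3:
  depth 0: {0}
  depth 1: {4}
  depth 2: {3}
3 enters at depth 2; path b·b

Answer: 2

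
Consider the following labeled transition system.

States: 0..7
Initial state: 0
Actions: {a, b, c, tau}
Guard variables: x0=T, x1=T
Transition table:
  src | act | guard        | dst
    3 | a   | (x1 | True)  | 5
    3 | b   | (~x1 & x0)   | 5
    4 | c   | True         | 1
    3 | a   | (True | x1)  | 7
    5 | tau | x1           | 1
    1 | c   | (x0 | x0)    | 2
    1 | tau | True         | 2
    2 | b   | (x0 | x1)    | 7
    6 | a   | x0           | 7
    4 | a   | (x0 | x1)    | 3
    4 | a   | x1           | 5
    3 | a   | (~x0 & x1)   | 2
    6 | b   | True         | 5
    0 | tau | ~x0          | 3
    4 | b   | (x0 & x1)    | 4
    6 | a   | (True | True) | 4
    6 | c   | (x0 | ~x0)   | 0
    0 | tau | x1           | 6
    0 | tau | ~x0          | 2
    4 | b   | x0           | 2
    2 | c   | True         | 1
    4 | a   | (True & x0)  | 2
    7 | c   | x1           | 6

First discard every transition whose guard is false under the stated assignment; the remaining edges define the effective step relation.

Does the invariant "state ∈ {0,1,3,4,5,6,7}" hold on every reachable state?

Answer: INVARIANT VIOLATED at state 2

Working:
Safe = {0,1,3,4,5,6,7}
Reachable = {0,1,2,3,4,5,6,7}
  0: safe
  1: safe
  2: ✗ unsafe
  3: safe
  4: safe
  5: safe
  6: safe
  7: safe
reach 2 via tau·a·a — violates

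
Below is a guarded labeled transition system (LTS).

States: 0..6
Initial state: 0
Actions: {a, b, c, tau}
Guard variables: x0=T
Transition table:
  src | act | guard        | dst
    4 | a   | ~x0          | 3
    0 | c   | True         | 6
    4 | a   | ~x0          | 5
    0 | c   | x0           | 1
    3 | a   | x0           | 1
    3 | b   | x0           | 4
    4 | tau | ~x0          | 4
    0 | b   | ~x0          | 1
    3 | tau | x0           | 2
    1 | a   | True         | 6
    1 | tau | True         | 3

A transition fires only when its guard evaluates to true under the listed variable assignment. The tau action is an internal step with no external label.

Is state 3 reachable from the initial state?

Answer: REACHABLE

Analysis:
After dropping false guards: 7 live edges.
L0 = {0}
L1 = {1,6}  now seen {0,1,6}
L2 = {3}  now seen {0,1,3,6}
L3 = {2,4}  now seen {0,1,2,3,4,6}
Reach set: {0,1,2,3,4,6}
Path to 3: c·tau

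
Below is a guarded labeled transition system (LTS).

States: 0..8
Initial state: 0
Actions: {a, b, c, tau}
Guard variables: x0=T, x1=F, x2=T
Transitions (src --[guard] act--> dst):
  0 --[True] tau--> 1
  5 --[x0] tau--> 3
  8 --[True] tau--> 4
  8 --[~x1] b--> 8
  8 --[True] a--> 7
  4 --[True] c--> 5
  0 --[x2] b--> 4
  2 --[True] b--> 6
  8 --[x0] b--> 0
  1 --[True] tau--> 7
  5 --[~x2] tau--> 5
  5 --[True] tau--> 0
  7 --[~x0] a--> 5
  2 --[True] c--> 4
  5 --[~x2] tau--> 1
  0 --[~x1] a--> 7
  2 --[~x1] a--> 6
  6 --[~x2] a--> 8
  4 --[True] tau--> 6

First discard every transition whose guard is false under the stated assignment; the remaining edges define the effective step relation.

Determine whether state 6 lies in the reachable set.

Guard filter leaves 15 enabled edge(s).
depth 0: {0}
depth 1: {1,4,7}  total {0,1,4,7}
depth 2: {5,6}  total {0,1,4,5,6,7}
depth 3: {3}  total {0,1,3,4,5,6,7}
Reachable = {0,1,3,4,5,6,7}
Path to 6: b·tau

Answer: REACHABLE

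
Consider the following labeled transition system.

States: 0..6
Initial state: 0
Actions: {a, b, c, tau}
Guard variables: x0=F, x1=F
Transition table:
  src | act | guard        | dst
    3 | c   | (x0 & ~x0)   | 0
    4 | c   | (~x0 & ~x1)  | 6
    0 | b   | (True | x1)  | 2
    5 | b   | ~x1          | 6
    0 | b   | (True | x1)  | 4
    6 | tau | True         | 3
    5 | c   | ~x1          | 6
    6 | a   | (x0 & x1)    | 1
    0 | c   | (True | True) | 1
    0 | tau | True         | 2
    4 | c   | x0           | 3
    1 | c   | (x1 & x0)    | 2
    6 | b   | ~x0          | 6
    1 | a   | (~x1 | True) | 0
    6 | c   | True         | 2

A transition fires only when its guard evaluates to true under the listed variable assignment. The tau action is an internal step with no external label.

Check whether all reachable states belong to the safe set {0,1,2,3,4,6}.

Inv-set: {0,1,2,3,4,6}
R = {0,1,2,3,4,6}
  0: ✓
  1: ✓
  2: ✓
  3: ✓
  4: ✓
  6: ✓

Answer: INVARIANT HOLDS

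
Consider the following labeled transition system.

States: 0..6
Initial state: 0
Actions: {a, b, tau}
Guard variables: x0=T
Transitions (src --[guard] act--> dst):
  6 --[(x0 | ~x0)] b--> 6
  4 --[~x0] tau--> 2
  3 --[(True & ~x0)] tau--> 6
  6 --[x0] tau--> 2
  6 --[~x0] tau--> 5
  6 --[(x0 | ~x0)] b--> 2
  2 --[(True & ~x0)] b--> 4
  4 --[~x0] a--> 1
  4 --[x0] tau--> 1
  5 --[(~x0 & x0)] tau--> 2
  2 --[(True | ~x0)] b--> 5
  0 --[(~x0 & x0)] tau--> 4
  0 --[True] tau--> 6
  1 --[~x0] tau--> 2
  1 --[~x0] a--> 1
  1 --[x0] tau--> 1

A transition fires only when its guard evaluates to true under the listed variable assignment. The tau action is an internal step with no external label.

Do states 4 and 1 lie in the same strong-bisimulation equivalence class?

Refine partition for ~:
  round 0: {{0,1,2,3,4,5,6}}
  round 1: {{0,1,4},{2},{3,5},{6}}
  round 2: {{0},{1,4},{2},{3,5},{6}}
Fixed point at round 3; 5 class(es).
4∈{1,4}, 1∈{1,4}

Answer: BISIMILAR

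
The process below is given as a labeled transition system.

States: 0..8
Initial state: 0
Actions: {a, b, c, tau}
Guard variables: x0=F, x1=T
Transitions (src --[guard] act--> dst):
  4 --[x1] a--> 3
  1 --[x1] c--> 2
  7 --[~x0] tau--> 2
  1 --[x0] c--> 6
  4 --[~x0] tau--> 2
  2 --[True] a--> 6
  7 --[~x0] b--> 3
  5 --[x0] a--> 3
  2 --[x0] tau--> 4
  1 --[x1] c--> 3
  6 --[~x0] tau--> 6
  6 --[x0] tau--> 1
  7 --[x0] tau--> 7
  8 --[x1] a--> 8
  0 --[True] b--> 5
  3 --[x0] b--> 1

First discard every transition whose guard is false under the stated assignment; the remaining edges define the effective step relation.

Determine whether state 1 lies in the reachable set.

Guard filter leaves 10 enabled edge(s).
depth 0: {0}
depth 1: {5}  cumulative {0,5}
Reachable = {0,5}

Answer: UNREACHABLE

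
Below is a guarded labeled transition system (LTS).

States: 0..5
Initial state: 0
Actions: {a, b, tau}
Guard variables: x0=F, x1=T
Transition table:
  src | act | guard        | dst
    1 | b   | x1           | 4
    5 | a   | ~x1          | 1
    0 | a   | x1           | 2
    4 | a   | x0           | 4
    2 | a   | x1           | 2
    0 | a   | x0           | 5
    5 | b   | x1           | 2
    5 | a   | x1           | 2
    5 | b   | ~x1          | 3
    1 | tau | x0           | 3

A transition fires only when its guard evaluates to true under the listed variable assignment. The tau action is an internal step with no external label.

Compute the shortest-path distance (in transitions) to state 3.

BFS to 3:
  L0 = {0}
  L1 = {2}
3 never appears.

Answer: UNREACHABLE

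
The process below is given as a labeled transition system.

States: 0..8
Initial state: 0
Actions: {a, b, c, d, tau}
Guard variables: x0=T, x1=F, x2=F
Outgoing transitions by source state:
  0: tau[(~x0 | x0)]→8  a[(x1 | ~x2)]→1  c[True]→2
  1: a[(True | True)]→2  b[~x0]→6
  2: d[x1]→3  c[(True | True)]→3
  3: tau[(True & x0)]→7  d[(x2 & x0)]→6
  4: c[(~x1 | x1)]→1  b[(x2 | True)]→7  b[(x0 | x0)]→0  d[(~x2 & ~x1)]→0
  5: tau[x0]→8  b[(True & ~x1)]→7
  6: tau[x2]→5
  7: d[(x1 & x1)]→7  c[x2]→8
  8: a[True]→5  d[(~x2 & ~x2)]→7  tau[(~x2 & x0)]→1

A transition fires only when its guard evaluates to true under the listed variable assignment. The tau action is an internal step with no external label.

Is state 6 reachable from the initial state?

Guard filter leaves 15 enabled edge(s).
L0 = {0}
L1 = {1,2,8}  cumulative {0,1,2,8}
L2 = {3,5,7}  cumulative {0,1,2,3,5,7,8}
R = {0,1,2,3,5,7,8}

Answer: UNREACHABLE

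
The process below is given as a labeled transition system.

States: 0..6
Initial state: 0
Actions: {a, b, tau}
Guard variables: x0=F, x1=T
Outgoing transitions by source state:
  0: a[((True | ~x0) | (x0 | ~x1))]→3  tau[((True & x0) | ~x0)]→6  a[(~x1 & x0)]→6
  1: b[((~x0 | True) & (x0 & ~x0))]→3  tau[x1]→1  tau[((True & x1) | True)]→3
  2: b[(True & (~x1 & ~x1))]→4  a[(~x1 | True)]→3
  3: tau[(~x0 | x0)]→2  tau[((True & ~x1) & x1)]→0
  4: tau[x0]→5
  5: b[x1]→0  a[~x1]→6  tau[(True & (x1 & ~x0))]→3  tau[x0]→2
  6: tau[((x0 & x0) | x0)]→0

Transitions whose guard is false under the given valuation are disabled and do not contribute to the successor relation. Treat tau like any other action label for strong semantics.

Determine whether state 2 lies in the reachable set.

Guard filter leaves 8 enabled edge(s).
L0 = {0}
L1 = {3,6}  total {0,3,6}
L2 = {2}  total {0,2,3,6}
R = {0,2,3,6}
witness 2: a·tau

Answer: REACHABLE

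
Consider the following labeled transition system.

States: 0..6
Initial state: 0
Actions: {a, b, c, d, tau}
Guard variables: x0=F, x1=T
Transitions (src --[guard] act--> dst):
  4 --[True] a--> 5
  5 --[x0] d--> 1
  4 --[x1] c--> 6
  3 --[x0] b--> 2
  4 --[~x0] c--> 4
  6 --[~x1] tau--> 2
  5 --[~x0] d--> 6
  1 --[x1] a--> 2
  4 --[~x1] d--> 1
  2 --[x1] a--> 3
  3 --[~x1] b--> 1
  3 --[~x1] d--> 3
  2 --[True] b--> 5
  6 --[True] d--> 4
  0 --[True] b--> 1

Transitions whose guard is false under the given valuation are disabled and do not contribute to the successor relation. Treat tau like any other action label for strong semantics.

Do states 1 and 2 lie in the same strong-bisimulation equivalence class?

Bisimulation quotient by refinement:
  P[0] = {{0,1,2,3,4,5,6}}
  P[1] = {{0},{1},{2},{3},{4},{5,6}}
  P[2] = {{0},{1},{2},{3},{4},{5},{6}}
7 equivalence class(es) (converged in 3)
[1]={1}  [2]={2}

Answer: NOT BISIMILAR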